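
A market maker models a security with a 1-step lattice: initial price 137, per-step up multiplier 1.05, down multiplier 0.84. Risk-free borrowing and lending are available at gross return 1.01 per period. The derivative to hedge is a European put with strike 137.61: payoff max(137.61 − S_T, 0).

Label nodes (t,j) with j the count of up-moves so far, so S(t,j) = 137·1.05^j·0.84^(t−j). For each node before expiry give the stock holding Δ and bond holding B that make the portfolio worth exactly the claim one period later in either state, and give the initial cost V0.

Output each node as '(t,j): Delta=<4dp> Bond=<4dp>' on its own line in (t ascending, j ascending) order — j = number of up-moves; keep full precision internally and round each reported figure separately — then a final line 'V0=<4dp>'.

Risk-neutral probability p* = (R−d)/(u−d) = (1.01−0.84)/(1.05−0.84) = 0.8095.
Payoff layer (t=1): V(1,0)=22.5300, V(1,1)=0.0000
(0,0): S=137.0000. Δ = (V_up−V_dn)/(S_up−S_dn) = (0.0000−22.5300)/(143.8500−115.0800) = -0.7831. V = [p*·0.0000 + (1−p*)·22.5300]/1.01 = 4.2489. B = V − Δ·S = 111.5347.
Self-financing check: at every node Δ·S+B equals the discounted successor values.

(0,0): Delta=-0.7831 Bond=111.5347
V0=4.2489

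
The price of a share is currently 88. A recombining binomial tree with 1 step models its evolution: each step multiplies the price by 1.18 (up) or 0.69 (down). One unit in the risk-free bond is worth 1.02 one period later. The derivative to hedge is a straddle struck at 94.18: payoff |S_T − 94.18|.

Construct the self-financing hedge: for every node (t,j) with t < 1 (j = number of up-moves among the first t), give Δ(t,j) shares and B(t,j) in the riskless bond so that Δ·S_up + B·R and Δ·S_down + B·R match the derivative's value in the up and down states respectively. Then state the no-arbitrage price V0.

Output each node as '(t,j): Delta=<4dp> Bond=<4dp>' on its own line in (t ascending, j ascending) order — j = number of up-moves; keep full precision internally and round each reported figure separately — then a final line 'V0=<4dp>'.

(0,0): Delta=-0.5519 Bond=65.6611
V0=17.0896

Under the risk-neutral measure, an up-move has probability p* = (R−d)/(u−d) = 0.6735 and values discount at R = 1.02.
At expiry t=1: V(1,0)=33.4600, V(1,1)=9.6600
Node (0,0) S=88.0000: V=(p*·9.6600+(1−p*)·33.4600)/1.02=17.0896; Δ=(9.6600−33.4600)/(103.8400−60.7200)=-0.5519; B=V−Δ·S=65.6611
Self-financing check: at every node Δ·S+B equals the discounted successor values.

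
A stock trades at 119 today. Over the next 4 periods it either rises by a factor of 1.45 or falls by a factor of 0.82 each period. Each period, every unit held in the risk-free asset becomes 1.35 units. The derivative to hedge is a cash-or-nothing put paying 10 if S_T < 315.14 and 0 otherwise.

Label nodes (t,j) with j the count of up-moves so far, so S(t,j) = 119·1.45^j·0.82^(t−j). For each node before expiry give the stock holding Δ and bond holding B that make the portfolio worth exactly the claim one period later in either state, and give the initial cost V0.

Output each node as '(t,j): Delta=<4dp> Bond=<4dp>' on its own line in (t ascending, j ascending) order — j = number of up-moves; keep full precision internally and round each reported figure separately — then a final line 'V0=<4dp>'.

(0,0): Delta=-0.0323 Bond=5.3438
(1,0): Delta=0.0000 Bond=4.0644
(1,1): Delta=-0.0357 Bond=7.8085
(2,0): Delta=0.0000 Bond=5.4870
(2,1): Delta=0.0000 Bond=5.4870
(2,2): Delta=-0.0395 Bond=11.4951
(3,0): Delta=0.0000 Bond=7.4074
(3,1): Delta=0.0000 Bond=7.4074
(3,2): Delta=0.0000 Bond=7.4074
(3,3): Delta=-0.0438 Bond=17.0488
V0=1.5027

No-arbitrage ⇒ martingale measure with p* = (R−d)/(u−d) = 0.8413.
Terminal payoffs: V(4,0)=10.0000, V(4,1)=10.0000, V(4,2)=10.0000, V(4,3)=10.0000, V(4,4)=0.0000
  t=3,j=0: stock 65.6128 → up 95.1385 (V=10.0000), down 53.8025 (V=10.0000). Price 7.4074; hedge Δ=0.0000, bond B=7.4074.
  t=3,j=1: stock 116.0226 → up 168.2328 (V=10.0000), down 95.1385 (V=10.0000). Price 7.4074; hedge Δ=0.0000, bond B=7.4074.
  t=3,j=2: stock 205.1619 → up 297.4848 (V=10.0000), down 168.2328 (V=10.0000). Price 7.4074; hedge Δ=0.0000, bond B=7.4074.
  t=3,j=3: stock 362.7864 → up 526.0402 (V=0.0000), down 297.4848 (V=10.0000). Price 1.1758; hedge Δ=-0.0438, bond B=17.0488.
  t=2,j=0: stock 80.0156 → up 116.0226 (V=7.4074), down 65.6128 (V=7.4074). Price 5.4870; hedge Δ=0.0000, bond B=5.4870.
  t=2,j=1: stock 141.4910 → up 205.1619 (V=7.4074), down 116.0226 (V=7.4074). Price 5.4870; hedge Δ=0.0000, bond B=5.4870.
  t=2,j=2: stock 250.1975 → up 362.7864 (V=1.1758), down 205.1619 (V=7.4074). Price 1.6036; hedge Δ=-0.0395, bond B=11.4951.
  t=1,j=0: stock 97.5800 → up 141.4910 (V=5.4870), down 80.0156 (V=5.4870). Price 4.0644; hedge Δ=0.0000, bond B=4.0644.
  t=1,j=1: stock 172.5500 → up 250.1975 (V=1.6036), down 141.4910 (V=5.4870). Price 1.6445; hedge Δ=-0.0357, bond B=7.8085.
  t=0,j=0: stock 119.0000 → up 172.5500 (V=1.6445), down 97.5800 (V=4.0644). Price 1.5027; hedge Δ=-0.0323, bond B=5.3438.
Self-financing check: at every node Δ·S+B equals the discounted successor values.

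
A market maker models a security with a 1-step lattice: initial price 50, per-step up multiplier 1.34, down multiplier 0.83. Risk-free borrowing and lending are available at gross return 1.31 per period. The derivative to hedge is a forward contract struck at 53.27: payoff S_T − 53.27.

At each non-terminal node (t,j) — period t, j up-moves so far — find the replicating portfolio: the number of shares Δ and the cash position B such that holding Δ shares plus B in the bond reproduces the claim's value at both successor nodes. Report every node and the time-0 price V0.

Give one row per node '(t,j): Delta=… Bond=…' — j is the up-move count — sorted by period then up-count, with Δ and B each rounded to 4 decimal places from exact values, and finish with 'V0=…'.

The replicating-portfolio and risk-neutral prices coincide; use p* = (1.31−0.83)/(1.34−0.83) = 0.9412 for the latter.
Terminal values V(1,·): V(1,0)=-11.7700, V(1,1)=13.7300
(0,0): S=50.0000. Δ = (V_up−V_dn)/(S_up−S_dn) = (13.7300−-11.7700)/(67.0000−41.5000) = 1.0000. V = [p*·13.7300 + (1−p*)·-11.7700]/1.31 = 9.3359. B = V − Δ·S = -40.6641.
Check: Δ(0,0)·S0 + B(0,0) = 9.3359 = V0.

(0,0): Delta=1.0000 Bond=-40.6641
V0=9.3359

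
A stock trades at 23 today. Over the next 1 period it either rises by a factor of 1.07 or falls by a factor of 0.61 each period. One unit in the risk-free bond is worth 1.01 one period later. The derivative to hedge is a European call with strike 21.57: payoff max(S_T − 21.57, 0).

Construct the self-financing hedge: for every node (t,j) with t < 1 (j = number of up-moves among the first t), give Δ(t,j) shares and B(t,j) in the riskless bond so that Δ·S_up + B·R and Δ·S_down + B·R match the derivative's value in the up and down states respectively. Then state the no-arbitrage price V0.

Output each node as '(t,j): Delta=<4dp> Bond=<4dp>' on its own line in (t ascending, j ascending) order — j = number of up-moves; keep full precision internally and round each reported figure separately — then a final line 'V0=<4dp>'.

Risk-neutral probability p* = (R−d)/(u−d) = (1.01−0.61)/(1.07−0.61) = 0.8696.
Terminal payoffs: V(1,0)=0.0000, V(1,1)=3.0400
(0,0): S=23.0000. Δ = (V_up−V_dn)/(S_up−S_dn) = (3.0400−0.0000)/(24.6100−14.0300) = 0.2873. V = [p*·3.0400 + (1−p*)·0.0000]/1.01 = 2.6173. B = V − Δ·S = -3.9914.
Root portfolio cost Δ·23+B reproduces V0=2.6173.

(0,0): Delta=0.2873 Bond=-3.9914
V0=2.6173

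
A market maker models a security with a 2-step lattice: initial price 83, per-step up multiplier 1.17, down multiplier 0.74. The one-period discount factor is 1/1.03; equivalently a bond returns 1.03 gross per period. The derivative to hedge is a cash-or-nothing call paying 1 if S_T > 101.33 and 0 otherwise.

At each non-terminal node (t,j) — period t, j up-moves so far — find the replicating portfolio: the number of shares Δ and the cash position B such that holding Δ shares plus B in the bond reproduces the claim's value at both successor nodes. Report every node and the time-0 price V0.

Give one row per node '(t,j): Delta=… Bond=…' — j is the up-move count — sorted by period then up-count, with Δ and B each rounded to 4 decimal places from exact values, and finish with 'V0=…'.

(0,0): Delta=0.0183 Bond=-1.0940
(1,0): Delta=0.0000 Bond=0.0000
(1,1): Delta=0.0239 Bond=-1.6708
V0=0.4287

No-arbitrage ⇒ martingale measure with p* = (R−d)/(u−d) = 0.6744.
Terminal values V(2,·): V(2,0)=0.0000, V(2,1)=0.0000, V(2,2)=1.0000
  t=1,j=0: stock 61.4200 → up 71.8614 (V=0.0000), down 45.4508 (V=0.0000). Price 0.0000; hedge Δ=0.0000, bond B=0.0000.
  t=1,j=1: stock 97.1100 → up 113.6187 (V=1.0000), down 71.8614 (V=0.0000). Price 0.6548; hedge Δ=0.0239, bond B=-1.6708.
  t=0,j=0: stock 83.0000 → up 97.1100 (V=0.6548), down 61.4200 (V=0.0000). Price 0.4287; hedge Δ=0.0183, bond B=-1.0940.
Each (Δ,B) replicates both successor values, so the strategy is self-financing and V0 is arbitrage-free.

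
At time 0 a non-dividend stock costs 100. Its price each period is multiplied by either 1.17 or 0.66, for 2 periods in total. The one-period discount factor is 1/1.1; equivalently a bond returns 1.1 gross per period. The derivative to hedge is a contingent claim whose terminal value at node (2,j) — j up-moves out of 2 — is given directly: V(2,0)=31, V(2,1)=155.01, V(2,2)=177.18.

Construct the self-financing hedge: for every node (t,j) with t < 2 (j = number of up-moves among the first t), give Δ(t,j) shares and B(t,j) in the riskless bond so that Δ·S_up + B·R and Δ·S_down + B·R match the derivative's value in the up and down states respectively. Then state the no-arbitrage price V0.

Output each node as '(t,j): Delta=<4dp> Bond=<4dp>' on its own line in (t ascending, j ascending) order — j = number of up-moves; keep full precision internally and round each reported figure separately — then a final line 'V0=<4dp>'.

Risk-neutral probability p* = (R−d)/(u−d) = (1.1−0.66)/(1.17−0.66) = 0.8627.
Payoff layer (t=2): V(2,0)=31.0000, V(2,1)=155.0100, V(2,2)=177.1800
  t=1,j=0: stock 66.0000 → up 77.2200 (V=155.0100), down 43.5600 (V=31.0000). Price 125.4446; hedge Δ=3.6842, bond B=-117.7123.
  t=1,j=1: stock 117.0000 → up 136.8900 (V=177.1800), down 77.2200 (V=155.0100). Price 158.3064; hedge Δ=0.3715, bond B=114.8358.
  t=0,j=0: stock 100.0000 → up 117.0000 (V=158.3064), down 66.0000 (V=125.4446). Price 139.8145; hedge Δ=0.6444, bond B=75.3795.
Check: Δ(0,0)·S0 + B(0,0) = 139.8145 = V0.

(0,0): Delta=0.6444 Bond=75.3795
(1,0): Delta=3.6842 Bond=-117.7123
(1,1): Delta=0.3715 Bond=114.8358
V0=139.8145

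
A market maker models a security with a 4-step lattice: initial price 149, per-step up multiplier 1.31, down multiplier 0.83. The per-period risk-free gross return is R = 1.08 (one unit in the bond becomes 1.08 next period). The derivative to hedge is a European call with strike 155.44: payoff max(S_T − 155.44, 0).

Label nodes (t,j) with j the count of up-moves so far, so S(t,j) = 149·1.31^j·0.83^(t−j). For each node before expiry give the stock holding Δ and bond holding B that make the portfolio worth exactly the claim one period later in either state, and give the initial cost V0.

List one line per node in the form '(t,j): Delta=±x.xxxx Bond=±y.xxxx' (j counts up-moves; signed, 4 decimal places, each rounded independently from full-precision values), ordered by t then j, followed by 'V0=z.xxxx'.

The replicating-portfolio and risk-neutral prices coincide; use p* = (1.08−0.83)/(1.31−0.83) = 0.5208 for the latter.
At expiry t=4: V(4,0)=0.0000, V(4,1)=0.0000, V(4,2)=20.7110, V(4,3)=122.5814, V(4,4)=283.3649
Node (3,0) S=85.1963: V=(p*·0.0000+(1−p*)·0.0000)/1.08=0.0000; Δ=(0.0000−0.0000)/(111.6071−70.7129)=0.0000; B=V−Δ·S=0.0000
Node (3,1) S=134.4664: V=(p*·20.7110+(1−p*)·0.0000)/1.08=9.9879; Δ=(20.7110−0.0000)/(176.1510−111.6071)=0.3209; B=V−Δ·S=-33.1599
Node (3,2) S=212.2301: V=(p*·122.5814+(1−p*)·20.7110)/1.08=68.3042; Δ=(122.5814−20.7110)/(278.0214−176.1510)=1.0000; B=V−Δ·S=-143.9259
Node (3,3) S=334.9656: V=(p*·283.3649+(1−p*)·122.5814)/1.08=191.0396; Δ=(283.3649−122.5814)/(438.8049−278.0214)=1.0000; B=V−Δ·S=-143.9259
Node (2,0) S=102.6461: V=(p*·9.9879+(1−p*)·0.0000)/1.08=4.8167; Δ=(9.9879−0.0000)/(134.4664−85.1963)=0.2027; B=V−Δ·S=-15.9915
Node (2,1) S=162.0077: V=(p*·68.3042+(1−p*)·9.9879)/1.08=37.3713; Δ=(68.3042−9.9879)/(212.2301−134.4664)=0.7499; B=V−Δ·S=-84.1209
Node (2,2) S=255.6989: V=(p*·191.0396+(1−p*)·68.3042)/1.08=122.4342; Δ=(191.0396−68.3042)/(334.9656−212.2301)=1.0000; B=V−Δ·S=-133.2647
Node (1,0) S=123.6700: V=(p*·37.3713+(1−p*)·4.8167)/1.08=20.1595; Δ=(37.3713−4.8167)/(162.0077−102.6461)=0.5484; B=V−Δ·S=-47.6625
Node (1,1) S=195.1900: V=(p*·122.4342+(1−p*)·37.3713)/1.08=75.6249; Δ=(122.4342−37.3713)/(255.6989−162.0077)=0.9079; B=V−Δ·S=-101.5895
Node (0,0) S=149.0000: V=(p*·75.6249+(1−p*)·20.1595)/1.08=45.4145; Δ=(75.6249−20.1595)/(195.1900−123.6700)=0.7755; B=V−Δ·S=-70.1384
Each (Δ,B) replicates both successor values, so the strategy is self-financing and V0 is arbitrage-free.

(0,0): Delta=0.7755 Bond=-70.1384
(1,0): Delta=0.5484 Bond=-47.6625
(1,1): Delta=0.9079 Bond=-101.5895
(2,0): Delta=0.2027 Bond=-15.9915
(2,1): Delta=0.7499 Bond=-84.1209
(2,2): Delta=1.0000 Bond=-133.2647
(3,0): Delta=0.0000 Bond=0.0000
(3,1): Delta=0.3209 Bond=-33.1599
(3,2): Delta=1.0000 Bond=-143.9259
(3,3): Delta=1.0000 Bond=-143.9259
V0=45.4145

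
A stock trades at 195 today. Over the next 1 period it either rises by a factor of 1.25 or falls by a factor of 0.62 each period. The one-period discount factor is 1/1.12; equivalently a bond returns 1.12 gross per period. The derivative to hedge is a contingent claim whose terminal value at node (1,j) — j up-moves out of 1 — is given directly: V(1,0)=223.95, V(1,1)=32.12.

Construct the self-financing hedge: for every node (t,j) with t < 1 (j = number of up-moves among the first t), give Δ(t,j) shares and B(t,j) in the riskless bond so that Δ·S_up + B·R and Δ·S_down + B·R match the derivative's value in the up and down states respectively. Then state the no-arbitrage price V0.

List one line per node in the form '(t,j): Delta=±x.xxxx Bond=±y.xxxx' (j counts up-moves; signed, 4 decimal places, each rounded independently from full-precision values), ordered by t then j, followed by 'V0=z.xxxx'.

(0,0): Delta=-1.5615 Bond=368.5135
V0=64.0214

Since d<R<u, set p* = (R−d)/(u−d) = 0.7937; price each node as the discounted p*-expectation of its children.
At expiry t=1: V(1,0)=223.9500, V(1,1)=32.1200
Node (0,0) S=195.0000: V=(p*·32.1200+(1−p*)·223.9500)/1.12=64.0214; Δ=(32.1200−223.9500)/(243.7500−120.9000)=-1.5615; B=V−Δ·S=368.5135
Root portfolio cost Δ·195+B reproduces V0=64.0214.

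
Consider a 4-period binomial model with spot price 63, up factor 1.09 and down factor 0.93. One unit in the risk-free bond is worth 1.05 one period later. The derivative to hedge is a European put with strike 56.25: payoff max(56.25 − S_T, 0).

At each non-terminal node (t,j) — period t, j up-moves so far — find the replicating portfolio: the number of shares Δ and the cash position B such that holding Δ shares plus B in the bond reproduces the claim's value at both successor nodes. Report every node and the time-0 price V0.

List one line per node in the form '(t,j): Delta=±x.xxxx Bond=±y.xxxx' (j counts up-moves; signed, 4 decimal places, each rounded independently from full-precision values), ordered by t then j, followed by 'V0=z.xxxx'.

Risk-neutral probability p* = (R−d)/(u−d) = (1.05−0.93)/(1.09−0.93) = 0.7500.
Terminal values V(4,·): V(4,0)=9.1227, V(4,1)=1.0148, V(4,2)=0.0000, V(4,3)=0.0000, V(4,4)=0.0000
(3,0): S=50.6745. Δ = (V_up−V_dn)/(S_up−S_dn) = (1.0148−9.1227)/(55.2352−47.1273) = -1.0000. V = [p*·1.0148 + (1−p*)·9.1227]/1.05 = 2.8969. B = V − Δ·S = 53.5714.
(3,1): S=59.3927. Δ = (V_up−V_dn)/(S_up−S_dn) = (0.0000−1.0148)/(64.7380−55.2352) = -0.1068. V = [p*·0.0000 + (1−p*)·1.0148]/1.05 = 0.2416. B = V − Δ·S = 6.5842.
(3,2): S=69.6108. Δ = (V_up−V_dn)/(S_up−S_dn) = (0.0000−0.0000)/(75.8757−64.7380) = 0.0000. V = [p*·0.0000 + (1−p*)·0.0000]/1.05 = 0.0000. B = V − Δ·S = 0.0000.
(3,3): S=81.5868. Δ = (V_up−V_dn)/(S_up−S_dn) = (0.0000−0.0000)/(88.9296−75.8757) = 0.0000. V = [p*·0.0000 + (1−p*)·0.0000]/1.05 = 0.0000. B = V − Δ·S = 0.0000.
(2,0): S=54.4887. Δ = (V_up−V_dn)/(S_up−S_dn) = (0.2416−2.8969)/(59.3927−50.6745) = -0.3046. V = [p*·0.2416 + (1−p*)·2.8969]/1.05 = 0.8623. B = V − Δ·S = 17.4581.
(2,1): S=63.8631. Δ = (V_up−V_dn)/(S_up−S_dn) = (0.0000−0.2416)/(69.6108−59.3927) = -0.0236. V = [p*·0.0000 + (1−p*)·0.2416]/1.05 = 0.0575. B = V − Δ·S = 1.5677.
(2,2): S=74.8503. Δ = (V_up−V_dn)/(S_up−S_dn) = (0.0000−0.0000)/(81.5868−69.6108) = 0.0000. V = [p*·0.0000 + (1−p*)·0.0000]/1.05 = 0.0000. B = V − Δ·S = 0.0000.
(1,0): S=58.5900. Δ = (V_up−V_dn)/(S_up−S_dn) = (0.0575−0.8623)/(63.8631−54.4887) = -0.0859. V = [p*·0.0575 + (1−p*)·0.8623]/1.05 = 0.2464. B = V − Δ·S = 5.2764.
(1,1): S=68.6700. Δ = (V_up−V_dn)/(S_up−S_dn) = (0.0000−0.0575)/(74.8503−63.8631) = -0.0052. V = [p*·0.0000 + (1−p*)·0.0575]/1.05 = 0.0137. B = V − Δ·S = 0.3733.
(0,0): S=63.0000. Δ = (V_up−V_dn)/(S_up−S_dn) = (0.0137−0.2464)/(68.6700−58.5900) = -0.0231. V = [p*·0.0137 + (1−p*)·0.2464]/1.05 = 0.0685. B = V − Δ·S = 1.5229.
Root portfolio cost Δ·63+B reproduces V0=0.0685.

(0,0): Delta=-0.0231 Bond=1.5229
(1,0): Delta=-0.0859 Bond=5.2764
(1,1): Delta=-0.0052 Bond=0.3733
(2,0): Delta=-0.3046 Bond=17.4581
(2,1): Delta=-0.0236 Bond=1.5677
(2,2): Delta=0.0000 Bond=0.0000
(3,0): Delta=-1.0000 Bond=53.5714
(3,1): Delta=-0.1068 Bond=6.5842
(3,2): Delta=0.0000 Bond=0.0000
(3,3): Delta=0.0000 Bond=0.0000
V0=0.0685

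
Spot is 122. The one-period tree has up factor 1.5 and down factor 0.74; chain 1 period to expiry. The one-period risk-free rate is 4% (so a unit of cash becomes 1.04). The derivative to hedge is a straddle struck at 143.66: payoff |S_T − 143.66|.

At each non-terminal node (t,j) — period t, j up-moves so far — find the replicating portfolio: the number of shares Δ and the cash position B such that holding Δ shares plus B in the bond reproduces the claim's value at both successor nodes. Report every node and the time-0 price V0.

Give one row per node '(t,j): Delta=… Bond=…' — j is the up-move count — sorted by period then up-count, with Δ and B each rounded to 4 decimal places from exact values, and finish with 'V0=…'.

No-arbitrage ⇒ martingale measure with p* = (R−d)/(u−d) = 0.3947.
Terminal values V(1,·): V(1,0)=53.3800, V(1,1)=39.3400
  t=0,j=0: stock 122.0000 → up 183.0000 (V=39.3400), down 90.2800 (V=53.3800). Price 45.9980; hedge Δ=-0.1514, bond B=64.4717.
Check: Δ(0,0)·S0 + B(0,0) = 45.9980 = V0.

(0,0): Delta=-0.1514 Bond=64.4717
V0=45.9980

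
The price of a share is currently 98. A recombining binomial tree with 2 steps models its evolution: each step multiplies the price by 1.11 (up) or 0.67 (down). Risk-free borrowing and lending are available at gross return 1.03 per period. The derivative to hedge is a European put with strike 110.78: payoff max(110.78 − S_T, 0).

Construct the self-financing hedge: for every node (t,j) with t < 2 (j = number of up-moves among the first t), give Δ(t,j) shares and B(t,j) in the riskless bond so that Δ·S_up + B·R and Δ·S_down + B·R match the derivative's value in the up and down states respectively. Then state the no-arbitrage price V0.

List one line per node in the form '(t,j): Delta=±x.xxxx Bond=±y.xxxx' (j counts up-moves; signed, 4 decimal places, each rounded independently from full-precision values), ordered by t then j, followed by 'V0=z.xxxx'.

No-arbitrage ⇒ martingale measure with p* = (R−d)/(u−d) = 0.8182.
Terminal values V(2,·): V(2,0)=66.7878, V(2,1)=37.8974, V(2,2)=0.0000
Node (1,0) S=65.6600: V=(p*·37.8974+(1−p*)·66.7878)/1.03=41.8934; Δ=(37.8974−66.7878)/(72.8826−43.9922)=-1.0000; B=V−Δ·S=107.5534
Node (1,1) S=108.7800: V=(p*·0.0000+(1−p*)·37.8974)/1.03=6.6897; Δ=(0.0000−37.8974)/(120.7458−72.8826)=-0.7918; B=V−Δ·S=92.8202
Node (0,0) S=98.0000: V=(p*·6.6897+(1−p*)·41.8934)/1.03=12.7091; Δ=(6.6897−41.8934)/(108.7800−65.6600)=-0.8164; B=V−Δ·S=92.7174
The time-0 hedge costs 12.7091, which is the no-arbitrage price.

(0,0): Delta=-0.8164 Bond=92.7174
(1,0): Delta=-1.0000 Bond=107.5534
(1,1): Delta=-0.7918 Bond=92.8202
V0=12.7091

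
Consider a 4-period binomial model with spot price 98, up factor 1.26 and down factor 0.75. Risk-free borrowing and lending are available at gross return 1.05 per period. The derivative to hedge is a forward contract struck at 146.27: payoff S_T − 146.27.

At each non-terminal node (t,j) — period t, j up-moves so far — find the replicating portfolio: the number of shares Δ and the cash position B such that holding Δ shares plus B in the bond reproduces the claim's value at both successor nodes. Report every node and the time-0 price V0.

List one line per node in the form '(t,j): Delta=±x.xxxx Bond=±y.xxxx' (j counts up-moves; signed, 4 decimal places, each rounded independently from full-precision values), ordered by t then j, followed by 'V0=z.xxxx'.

The replicating-portfolio and risk-neutral prices coincide; use p* = (1.05−0.75)/(1.26−0.75) = 0.5882 for the latter.
At expiry t=4: V(4,0)=-115.2622, V(4,1)=-94.1769, V(4,2)=-58.7536, V(4,3)=0.7576, V(4,4)=100.7364
  t=3,j=0: stock 41.3438 → up 52.0931 (V=-94.1769), down 31.0078 (V=-115.2622). Price -97.9610; hedge Δ=1.0000, bond B=-139.3048.
  t=3,j=1: stock 69.4575 → up 87.5164 (V=-58.7536), down 52.0931 (V=-94.1769). Price -69.8473; hedge Δ=1.0000, bond B=-139.3048.
  t=3,j=2: stock 116.6886 → up 147.0276 (V=0.7576), down 87.5165 (V=-58.7536). Price -22.6162; hedge Δ=1.0000, bond B=-139.3048.
  t=3,j=3: stock 196.0368 → up 247.0064 (V=100.7364), down 147.0276 (V=0.7576). Price 56.7321; hedge Δ=1.0000, bond B=-139.3048.
  t=2,j=0: stock 55.1250 → up 69.4575 (V=-69.8473), down 41.3438 (V=-97.9610). Price -77.5462; hedge Δ=1.0000, bond B=-132.6712.
  t=2,j=1: stock 92.6100 → up 116.6886 (V=-22.6162), down 69.4575 (V=-69.8473). Price -40.0612; hedge Δ=1.0000, bond B=-132.6712.
  t=2,j=2: stock 155.5848 → up 196.0368 (V=56.7321), down 116.6886 (V=-22.6162). Price 22.9136; hedge Δ=1.0000, bond B=-132.6712.
  t=1,j=0: stock 73.5000 → up 92.6100 (V=-40.0612), down 55.1250 (V=-77.5462). Price -52.8535; hedge Δ=1.0000, bond B=-126.3535.
  t=1,j=1: stock 123.4800 → up 155.5848 (V=22.9136), down 92.6100 (V=-40.0612). Price -2.8735; hedge Δ=1.0000, bond B=-126.3535.
  t=0,j=0: stock 98.0000 → up 123.4800 (V=-2.8735), down 73.5000 (V=-52.8535). Price -22.3367; hedge Δ=1.0000, bond B=-120.3367.
Root portfolio cost Δ·98+B reproduces V0=-22.3367.

(0,0): Delta=1.0000 Bond=-120.3367
(1,0): Delta=1.0000 Bond=-126.3535
(1,1): Delta=1.0000 Bond=-126.3535
(2,0): Delta=1.0000 Bond=-132.6712
(2,1): Delta=1.0000 Bond=-132.6712
(2,2): Delta=1.0000 Bond=-132.6712
(3,0): Delta=1.0000 Bond=-139.3048
(3,1): Delta=1.0000 Bond=-139.3048
(3,2): Delta=1.0000 Bond=-139.3048
(3,3): Delta=1.0000 Bond=-139.3048
V0=-22.3367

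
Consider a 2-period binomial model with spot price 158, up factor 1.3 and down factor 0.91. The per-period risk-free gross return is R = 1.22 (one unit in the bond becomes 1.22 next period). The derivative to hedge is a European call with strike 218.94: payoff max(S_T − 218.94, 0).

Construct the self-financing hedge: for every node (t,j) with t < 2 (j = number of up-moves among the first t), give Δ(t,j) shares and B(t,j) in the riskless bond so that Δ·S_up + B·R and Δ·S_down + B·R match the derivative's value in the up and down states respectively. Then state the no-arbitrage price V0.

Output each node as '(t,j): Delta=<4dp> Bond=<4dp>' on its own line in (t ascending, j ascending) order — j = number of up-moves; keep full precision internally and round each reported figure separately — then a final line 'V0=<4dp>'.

(0,0): Delta=0.5084 Bond=-59.9127
(1,0): Delta=0.0000 Bond=0.0000
(1,1): Delta=0.6002 Bond=-91.9563
V0=20.4098

The replicating-portfolio and risk-neutral prices coincide; use p* = (1.22−0.91)/(1.3−0.91) = 0.7949 for the latter.
Terminal values V(2,·): V(2,0)=0.0000, V(2,1)=0.0000, V(2,2)=48.0800
(1,0): S=143.7800. Δ = (V_up−V_dn)/(S_up−S_dn) = (0.0000−0.0000)/(186.9140−130.8398) = 0.0000. V = [p*·0.0000 + (1−p*)·0.0000]/1.22 = 0.0000. B = V − Δ·S = 0.0000.
(1,1): S=205.4000. Δ = (V_up−V_dn)/(S_up−S_dn) = (48.0800−0.0000)/(267.0200−186.9140) = 0.6002. V = [p*·48.0800 + (1−p*)·0.0000]/1.22 = 31.3258. B = V − Δ·S = -91.9563.
(0,0): S=158.0000. Δ = (V_up−V_dn)/(S_up−S_dn) = (31.3258−0.0000)/(205.4000−143.7800) = 0.5084. V = [p*·31.3258 + (1−p*)·0.0000]/1.22 = 20.4098. B = V − Δ·S = -59.9127.
Root portfolio cost Δ·158+B reproduces V0=20.4098.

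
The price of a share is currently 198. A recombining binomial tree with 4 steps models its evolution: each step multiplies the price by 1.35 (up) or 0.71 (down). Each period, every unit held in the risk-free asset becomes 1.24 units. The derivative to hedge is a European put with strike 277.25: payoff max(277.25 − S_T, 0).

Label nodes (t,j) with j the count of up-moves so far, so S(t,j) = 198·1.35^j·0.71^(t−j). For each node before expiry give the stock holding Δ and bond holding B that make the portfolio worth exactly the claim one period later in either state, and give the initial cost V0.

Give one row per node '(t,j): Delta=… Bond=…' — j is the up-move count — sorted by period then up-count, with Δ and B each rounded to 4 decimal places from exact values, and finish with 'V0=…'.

(0,0): Delta=-0.1667 Bond=39.2822
(1,0): Delta=-0.6598 Bond=118.0289
(1,1): Delta=-0.1129 Bond=34.3230
(2,0): Delta=-1.0000 Bond=180.3135
(2,1): Delta=-0.6226 Bond=139.3080
(2,2): Delta=-0.0572 Bond=22.4808
(3,0): Delta=-1.0000 Bond=223.5887
(3,1): Delta=-1.0000 Bond=223.5887
(3,2): Delta=-0.5815 Bond=162.1888
(3,3): Delta=0.0000 Bond=0.0000
V0=6.2775

No-arbitrage ⇒ martingale measure with p* = (R−d)/(u−d) = 0.8281.
Terminal payoffs: V(4,0)=226.9349, V(4,1)=181.5804, V(4,2)=95.3430, V(4,3)=0.0000, V(4,4)=0.0000
  t=3,j=0: stock 70.8664 → up 95.6696 (V=181.5804), down 50.3151 (V=226.9349). Price 152.7223; hedge Δ=-1.0000, bond B=223.5887.
  t=3,j=1: stock 134.7459 → up 181.9070 (V=95.3430), down 95.6696 (V=181.5804). Price 88.8428; hedge Δ=-1.0000, bond B=223.5887.
  t=3,j=2: stock 256.2070 → up 345.8795 (V=0.0000), down 181.9070 (V=95.3430). Price 13.2154; hedge Δ=-0.5815, bond B=162.1888.
  t=3,j=3: stock 487.1543 → up 657.6582 (V=0.0000), down 345.8795 (V=0.0000). Price 0.0000; hedge Δ=0.0000, bond B=0.0000.
  t=2,j=0: stock 99.8118 → up 134.7459 (V=88.8428), down 70.8664 (V=152.7223). Price 80.5017; hedge Δ=-1.0000, bond B=180.3135.
  t=2,j=1: stock 189.7830 → up 256.2070 (V=13.2154), down 134.7459 (V=88.8428). Price 21.1402; hedge Δ=-0.6226, bond B=139.3080.
  t=2,j=2: stock 360.8550 → up 487.1543 (V=0.0000), down 256.2070 (V=13.2154). Price 1.8318; hedge Δ=-0.0572, bond B=22.4808.
  t=1,j=0: stock 140.5800 → up 189.7830 (V=21.1402), down 99.8118 (V=80.5017). Price 25.2766; hedge Δ=-0.6598, bond B=118.0289.
  t=1,j=1: stock 267.3000 → up 360.8550 (V=1.8318), down 189.7830 (V=21.1402). Price 4.1536; hedge Δ=-0.1129, bond B=34.3230.
  t=0,j=0: stock 198.0000 → up 267.3000 (V=4.1536), down 140.5800 (V=25.2766). Price 6.2775; hedge Δ=-0.1667, bond B=39.2822.
The time-0 hedge costs 6.2775, which is the no-arbitrage price.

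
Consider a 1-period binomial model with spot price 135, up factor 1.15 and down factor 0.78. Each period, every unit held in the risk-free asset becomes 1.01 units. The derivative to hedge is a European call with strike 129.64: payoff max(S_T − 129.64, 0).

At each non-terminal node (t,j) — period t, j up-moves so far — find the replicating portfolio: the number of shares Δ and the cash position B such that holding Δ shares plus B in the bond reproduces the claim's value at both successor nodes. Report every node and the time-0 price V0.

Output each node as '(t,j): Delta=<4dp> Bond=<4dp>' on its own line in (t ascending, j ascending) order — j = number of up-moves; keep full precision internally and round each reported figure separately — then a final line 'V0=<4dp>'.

Risk-neutral probability p* = (R−d)/(u−d) = (1.01−0.78)/(1.15−0.78) = 0.6216.
At expiry t=1: V(1,0)=0.0000, V(1,1)=25.6100
  t=0,j=0: stock 135.0000 → up 155.2500 (V=25.6100), down 105.3000 (V=0.0000). Price 15.7621; hedge Δ=0.5127, bond B=-53.4541.
Each (Δ,B) replicates both successor values, so the strategy is self-financing and V0 is arbitrage-free.

(0,0): Delta=0.5127 Bond=-53.4541
V0=15.7621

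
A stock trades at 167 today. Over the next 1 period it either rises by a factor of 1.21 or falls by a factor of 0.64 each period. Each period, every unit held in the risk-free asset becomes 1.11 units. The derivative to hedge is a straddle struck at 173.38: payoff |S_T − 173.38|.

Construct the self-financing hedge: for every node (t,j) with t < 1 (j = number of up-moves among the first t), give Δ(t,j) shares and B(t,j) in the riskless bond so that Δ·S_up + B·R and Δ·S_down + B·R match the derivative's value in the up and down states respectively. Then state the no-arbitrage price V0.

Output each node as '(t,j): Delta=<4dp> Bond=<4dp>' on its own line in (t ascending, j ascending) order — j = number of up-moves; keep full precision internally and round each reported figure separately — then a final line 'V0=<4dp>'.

(0,0): Delta=-0.3972 Bond=98.1562
V0=31.8228

The replicating-portfolio and risk-neutral prices coincide; use p* = (1.11−0.64)/(1.21−0.64) = 0.8246 for the latter.
Terminal values V(1,·): V(1,0)=66.5000, V(1,1)=28.6900
(0,0): S=167.0000. Δ = (V_up−V_dn)/(S_up−S_dn) = (28.6900−66.5000)/(202.0700−106.8800) = -0.3972. V = [p*·28.6900 + (1−p*)·66.5000]/1.11 = 31.8228. B = V − Δ·S = 98.1562.
Root portfolio cost Δ·167+B reproduces V0=31.8228.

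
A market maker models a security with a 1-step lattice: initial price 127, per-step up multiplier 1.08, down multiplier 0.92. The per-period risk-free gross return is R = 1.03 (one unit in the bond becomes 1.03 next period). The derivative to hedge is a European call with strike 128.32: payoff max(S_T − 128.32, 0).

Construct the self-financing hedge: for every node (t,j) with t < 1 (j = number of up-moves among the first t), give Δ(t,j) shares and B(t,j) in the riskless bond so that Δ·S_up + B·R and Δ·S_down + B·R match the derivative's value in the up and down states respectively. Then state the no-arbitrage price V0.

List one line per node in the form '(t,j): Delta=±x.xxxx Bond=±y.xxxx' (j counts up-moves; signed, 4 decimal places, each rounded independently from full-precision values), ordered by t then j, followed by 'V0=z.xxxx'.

No-arbitrage ⇒ martingale measure with p* = (R−d)/(u−d) = 0.6875.
At expiry t=1: V(1,0)=0.0000, V(1,1)=8.8400
  t=0,j=0: stock 127.0000 → up 137.1600 (V=8.8400), down 116.8400 (V=0.0000). Price 5.9005; hedge Δ=0.4350, bond B=-49.3495.
Each (Δ,B) replicates both successor values, so the strategy is self-financing and V0 is arbitrage-free.

(0,0): Delta=0.4350 Bond=-49.3495
V0=5.9005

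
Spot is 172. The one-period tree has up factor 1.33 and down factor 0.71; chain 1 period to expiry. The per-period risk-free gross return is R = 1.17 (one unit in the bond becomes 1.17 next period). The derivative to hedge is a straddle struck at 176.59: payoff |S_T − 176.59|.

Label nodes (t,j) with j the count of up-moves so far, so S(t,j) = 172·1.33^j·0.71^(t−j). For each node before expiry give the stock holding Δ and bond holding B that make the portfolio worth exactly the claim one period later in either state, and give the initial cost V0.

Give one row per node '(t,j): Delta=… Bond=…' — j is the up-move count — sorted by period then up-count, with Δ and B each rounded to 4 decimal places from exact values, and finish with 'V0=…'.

(0,0): Delta=-0.0216 Bond=48.8067
V0=45.0970

No-arbitrage ⇒ martingale measure with p* = (R−d)/(u−d) = 0.7419.
Terminal values V(1,·): V(1,0)=54.4700, V(1,1)=52.1700
  t=0,j=0: stock 172.0000 → up 228.7600 (V=52.1700), down 122.1200 (V=54.4700). Price 45.0970; hedge Δ=-0.0216, bond B=48.8067.
Check: Δ(0,0)·S0 + B(0,0) = 45.0970 = V0.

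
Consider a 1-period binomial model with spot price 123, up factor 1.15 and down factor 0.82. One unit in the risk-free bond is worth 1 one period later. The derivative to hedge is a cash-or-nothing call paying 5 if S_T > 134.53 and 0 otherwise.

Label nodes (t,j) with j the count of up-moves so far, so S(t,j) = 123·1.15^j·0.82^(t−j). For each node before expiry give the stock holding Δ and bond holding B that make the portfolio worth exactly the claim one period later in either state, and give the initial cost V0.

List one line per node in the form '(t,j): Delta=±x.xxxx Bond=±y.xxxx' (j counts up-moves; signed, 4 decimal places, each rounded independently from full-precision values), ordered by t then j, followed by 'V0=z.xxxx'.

No-arbitrage ⇒ martingale measure with p* = (R−d)/(u−d) = 0.5455.
Terminal payoffs: V(1,0)=0.0000, V(1,1)=5.0000
(0,0): S=123.0000. Δ = (V_up−V_dn)/(S_up−S_dn) = (5.0000−0.0000)/(141.4500−100.8600) = 0.1232. V = [p*·5.0000 + (1−p*)·0.0000]/1 = 2.7273. B = V − Δ·S = -12.4242.
The time-0 hedge costs 2.7273, which is the no-arbitrage price.

(0,0): Delta=0.1232 Bond=-12.4242
V0=2.7273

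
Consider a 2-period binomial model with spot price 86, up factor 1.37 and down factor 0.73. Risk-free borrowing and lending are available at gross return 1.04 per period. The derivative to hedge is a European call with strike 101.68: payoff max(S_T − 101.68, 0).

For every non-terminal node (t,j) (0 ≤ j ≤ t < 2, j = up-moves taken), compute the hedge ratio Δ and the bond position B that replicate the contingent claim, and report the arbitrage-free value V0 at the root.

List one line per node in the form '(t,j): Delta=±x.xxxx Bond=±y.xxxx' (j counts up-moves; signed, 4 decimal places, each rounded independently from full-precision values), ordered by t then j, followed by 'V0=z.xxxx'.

(0,0): Delta=0.5055 Bond=-30.5123
(1,0): Delta=0.0000 Bond=0.0000
(1,1): Delta=0.7922 Bond=-65.5129
V0=12.9573

No-arbitrage ⇒ martingale measure with p* = (R−d)/(u−d) = 0.4844.
Payoff layer (t=2): V(2,0)=0.0000, V(2,1)=0.0000, V(2,2)=59.7334
Node (1,0) S=62.7800: V=(p*·0.0000+(1−p*)·0.0000)/1.04=0.0000; Δ=(0.0000−0.0000)/(86.0086−45.8294)=0.0000; B=V−Δ·S=0.0000
Node (1,1) S=117.8200: V=(p*·59.7334+(1−p*)·0.0000)/1.04=27.8205; Δ=(59.7334−0.0000)/(161.4134−86.0086)=0.7922; B=V−Δ·S=-65.5129
Node (0,0) S=86.0000: V=(p*·27.8205+(1−p*)·0.0000)/1.04=12.9573; Δ=(27.8205−0.0000)/(117.8200−62.7800)=0.5055; B=V−Δ·S=-30.5123
The time-0 hedge costs 12.9573, which is the no-arbitrage price.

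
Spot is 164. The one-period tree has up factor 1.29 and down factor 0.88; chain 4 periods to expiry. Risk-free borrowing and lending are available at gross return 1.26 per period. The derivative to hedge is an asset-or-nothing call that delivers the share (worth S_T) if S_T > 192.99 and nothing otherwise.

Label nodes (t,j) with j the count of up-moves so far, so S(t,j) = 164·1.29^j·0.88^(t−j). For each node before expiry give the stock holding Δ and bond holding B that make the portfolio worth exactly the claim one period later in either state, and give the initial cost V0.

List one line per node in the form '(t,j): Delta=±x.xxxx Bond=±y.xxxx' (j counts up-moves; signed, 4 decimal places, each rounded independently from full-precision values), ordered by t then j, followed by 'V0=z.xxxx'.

(0,0): Delta=1.0158 Bond=-2.6792
(1,0): Delta=1.2055 Bond=-30.7569
(1,1): Delta=1.0056 Bond=-1.2141
(2,0): Delta=2.9856 Bond=-264.8171
(2,1): Delta=1.1097 Bond=-20.9066
(2,2): Delta=1.0000 Bond=0.0000
(3,0): Delta=0.0000 Bond=0.0000
(3,1): Delta=3.1463 Bond=-360.0119
(3,2): Delta=1.0000 Bond=0.0000
(3,3): Delta=1.0000 Bond=0.0000
V0=163.9158

Risk-neutral probability p* = (R−d)/(u−d) = (1.26−0.88)/(1.29−0.88) = 0.9268.
Payoff layer (t=4): V(4,0)=0.0000, V(4,1)=0.0000, V(4,2)=211.3434, V(4,3)=309.8102, V(4,4)=454.1535
Node (3,0) S=111.7614: V=(p*·0.0000+(1−p*)·0.0000)/1.26=0.0000; Δ=(0.0000−0.0000)/(144.1722−98.3500)=0.0000; B=V−Δ·S=0.0000
Node (3,1) S=163.8321: V=(p*·211.3434+(1−p*)·0.0000)/1.26=155.4597; Δ=(211.3434−0.0000)/(211.3434−144.1722)=3.1463; B=V−Δ·S=-360.0119
Node (3,2) S=240.1629: V=(p*·309.8102+(1−p*)·211.3434)/1.26=240.1629; Δ=(309.8102−211.3434)/(309.8102−211.3434)=1.0000; B=V−Δ·S=0.0000
Node (3,3) S=352.0570: V=(p*·454.1535+(1−p*)·309.8102)/1.26=352.0570; Δ=(454.1535−309.8102)/(454.1535−309.8102)=1.0000; B=V−Δ·S=0.0000
Node (2,0) S=127.0016: V=(p*·155.4597+(1−p*)·0.0000)/1.26=114.3529; Δ=(155.4597−0.0000)/(163.8321−111.7614)=2.9856; B=V−Δ·S=-264.8171
Node (2,1) S=186.1728: V=(p*·240.1629+(1−p*)·155.4597)/1.26=185.6866; Δ=(240.1629−155.4597)/(240.1629−163.8321)=1.1097; B=V−Δ·S=-20.9066
Node (2,2) S=272.9124: V=(p*·352.0570+(1−p*)·240.1629)/1.26=272.9124; Δ=(352.0570−240.1629)/(352.0570−240.1629)=1.0000; B=V−Δ·S=0.0000
Node (1,0) S=144.3200: V=(p*·185.6866+(1−p*)·114.3529)/1.26=143.2278; Δ=(185.6866−114.3529)/(186.1728−127.0016)=1.2055; B=V−Δ·S=-30.7569
Node (1,1) S=211.5600: V=(p*·272.9124+(1−p*)·185.6866)/1.26=211.5318; Δ=(272.9124−185.6866)/(272.9124−186.1728)=1.0056; B=V−Δ·S=-1.2141
Node (0,0) S=164.0000: V=(p*·211.5318+(1−p*)·143.2278)/1.26=163.9158; Δ=(211.5318−143.2278)/(211.5600−144.3200)=1.0158; B=V−Δ·S=-2.6792
Root portfolio cost Δ·164+B reproduces V0=163.9158.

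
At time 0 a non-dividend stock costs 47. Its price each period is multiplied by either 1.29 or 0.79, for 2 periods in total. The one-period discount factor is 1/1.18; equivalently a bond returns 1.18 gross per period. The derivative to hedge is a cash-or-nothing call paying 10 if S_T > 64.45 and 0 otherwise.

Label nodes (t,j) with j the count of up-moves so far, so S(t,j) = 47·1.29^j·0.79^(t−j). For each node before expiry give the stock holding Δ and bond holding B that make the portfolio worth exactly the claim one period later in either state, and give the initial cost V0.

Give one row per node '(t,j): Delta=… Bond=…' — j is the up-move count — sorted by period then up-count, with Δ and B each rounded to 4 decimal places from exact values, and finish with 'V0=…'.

(0,0): Delta=0.2813 Bond=-8.8509
(1,0): Delta=0.0000 Bond=0.0000
(1,1): Delta=0.3299 Bond=-13.3898
V0=4.3694

Risk-neutral probability p* = (R−d)/(u−d) = (1.18−0.79)/(1.29−0.79) = 0.7800.
Terminal values V(2,·): V(2,0)=0.0000, V(2,1)=0.0000, V(2,2)=10.0000
(1,0): S=37.1300. Δ = (V_up−V_dn)/(S_up−S_dn) = (0.0000−0.0000)/(47.8977−29.3327) = 0.0000. V = [p*·0.0000 + (1−p*)·0.0000]/1.18 = 0.0000. B = V − Δ·S = 0.0000.
(1,1): S=60.6300. Δ = (V_up−V_dn)/(S_up−S_dn) = (10.0000−0.0000)/(78.2127−47.8977) = 0.3299. V = [p*·10.0000 + (1−p*)·0.0000]/1.18 = 6.6102. B = V − Δ·S = -13.3898.
(0,0): S=47.0000. Δ = (V_up−V_dn)/(S_up−S_dn) = (6.6102−0.0000)/(60.6300−37.1300) = 0.2813. V = [p*·6.6102 + (1−p*)·0.0000]/1.18 = 4.3694. B = V − Δ·S = -8.8509.
Self-financing check: at every node Δ·S+B equals the discounted successor values.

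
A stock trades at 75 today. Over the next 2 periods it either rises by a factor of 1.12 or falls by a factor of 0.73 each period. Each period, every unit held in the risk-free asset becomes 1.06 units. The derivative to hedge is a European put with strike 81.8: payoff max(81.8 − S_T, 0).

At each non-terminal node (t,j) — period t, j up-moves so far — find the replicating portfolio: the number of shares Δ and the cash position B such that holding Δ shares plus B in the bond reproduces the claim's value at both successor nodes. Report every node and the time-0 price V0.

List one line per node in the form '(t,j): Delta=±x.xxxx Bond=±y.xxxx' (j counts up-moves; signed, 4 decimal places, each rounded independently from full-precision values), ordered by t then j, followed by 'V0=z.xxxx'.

(0,0): Delta=-0.6649 Bond=55.4918
(1,0): Delta=-1.0000 Bond=77.1698
(1,1): Delta=-0.6252 Bond=55.4852
V0=5.6267

Since d<R<u, set p* = (R−d)/(u−d) = 0.8462; price each node as the discounted p*-expectation of its children.
Payoff layer (t=2): V(2,0)=41.8325, V(2,1)=20.4800, V(2,2)=0.0000
  t=1,j=0: stock 54.7500 → up 61.3200 (V=20.4800), down 39.9675 (V=41.8325). Price 22.4198; hedge Δ=-1.0000, bond B=77.1698.
  t=1,j=1: stock 84.0000 → up 94.0800 (V=0.0000), down 61.3200 (V=20.4800). Price 2.9724; hedge Δ=-0.6252, bond B=55.4852.
  t=0,j=0: stock 75.0000 → up 84.0000 (V=2.9724), down 54.7500 (V=22.4198). Price 5.6267; hedge Δ=-0.6649, bond B=55.4918.
Each (Δ,B) replicates both successor values, so the strategy is self-financing and V0 is arbitrage-free.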